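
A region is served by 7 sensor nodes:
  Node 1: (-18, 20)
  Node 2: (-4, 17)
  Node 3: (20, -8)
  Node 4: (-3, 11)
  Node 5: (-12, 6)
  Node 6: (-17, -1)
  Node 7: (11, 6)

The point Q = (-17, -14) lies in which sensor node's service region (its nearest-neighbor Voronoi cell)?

Node 6

Compare squared distances (the ordering matches that of the actual distances):
d²(Q, Node 1) = 1 + 1156 = 1157
d²(Q, Node 2) = 169 + 961 = 1130
d²(Q, Node 3) = 1369 + 36 = 1405
d²(Q, Node 4) = 196 + 625 = 821
d²(Q, Node 5) = 25 + 400 = 425
d²(Q, Node 6) = 0 + 169 = 169
d²(Q, Node 7) = 784 + 400 = 1184
The smallest is to Node 6, so Q lies in the Voronoi region of Node 6.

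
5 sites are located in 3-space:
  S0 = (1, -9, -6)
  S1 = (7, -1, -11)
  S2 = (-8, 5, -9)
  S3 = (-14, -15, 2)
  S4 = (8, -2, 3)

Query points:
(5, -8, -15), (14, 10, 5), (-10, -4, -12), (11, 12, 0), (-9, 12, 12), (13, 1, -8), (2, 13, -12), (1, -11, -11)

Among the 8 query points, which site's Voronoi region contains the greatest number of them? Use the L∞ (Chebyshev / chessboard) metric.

(5, -8, -15) — d to each: S0:9, S1:7, S2:13, S3:19, S4:18 → nearest is S1
(14, 10, 5) — d to each: S0:19, S1:16, S2:22, S3:28, S4:12 → nearest is S4
(-10, -4, -12) — d to each: S0:11, S1:17, S2:9, S3:14, S4:18 → nearest is S2
(11, 12, 0) — d to each: S0:21, S1:13, S2:19, S3:27, S4:14 → nearest is S1
(-9, 12, 12) — d to each: S0:21, S1:23, S2:21, S3:27, S4:17 → nearest is S4
(13, 1, -8) — d to each: S0:12, S1:6, S2:21, S3:27, S4:11 → nearest is S1
(2, 13, -12) — d to each: S0:22, S1:14, S2:10, S3:28, S4:15 → nearest is S2
(1, -11, -11) — d to each: S0:5, S1:10, S2:16, S3:15, S4:14 → nearest is S0
Tally — S0:1, S1:3, S2:2, S4:2. S1 captures the most (3).

S1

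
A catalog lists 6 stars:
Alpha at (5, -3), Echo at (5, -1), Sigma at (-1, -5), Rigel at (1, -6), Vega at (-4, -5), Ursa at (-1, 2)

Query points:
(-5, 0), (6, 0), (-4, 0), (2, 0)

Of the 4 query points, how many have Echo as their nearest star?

2

(-5, 0) — d² to each: Alpha:109, Echo:101, Sigma:41, Rigel:72, Vega:26, Ursa:20 → nearest is Ursa
(6, 0) — d² to each: Alpha:10, Echo:2, Sigma:74, Rigel:61, Vega:125, Ursa:53 → nearest is Echo
(-4, 0) — d² to each: Alpha:90, Echo:82, Sigma:34, Rigel:61, Vega:25, Ursa:13 → nearest is Ursa
(2, 0) — d² to each: Alpha:18, Echo:10, Sigma:34, Rigel:37, Vega:61, Ursa:13 → nearest is Echo
2 of the 4 points have Echo as nearest.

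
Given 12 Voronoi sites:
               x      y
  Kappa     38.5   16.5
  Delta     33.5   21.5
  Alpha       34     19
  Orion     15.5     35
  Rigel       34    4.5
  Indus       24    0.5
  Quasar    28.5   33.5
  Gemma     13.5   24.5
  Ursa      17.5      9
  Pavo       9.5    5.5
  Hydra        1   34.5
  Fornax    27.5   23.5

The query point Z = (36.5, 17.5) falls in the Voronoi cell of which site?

Squared Euclidean distances:
d²(Z, Kappa) = (36.5−38.5)² + (17.5−16.5)² = 4 + 1 = 5
d²(Z, Delta) = (36.5−33.5)² + (17.5−21.5)² = 9 + 16 = 25
d²(Z, Alpha) = (36.5−34)² + (17.5−19)² = 6.25 + 2.25 = 8.5
d²(Z, Orion) = (36.5−15.5)² + (17.5−35)² = 441 + 306.25 = 747.25
d²(Z, Rigel) = (36.5−34)² + (17.5−4.5)² = 6.25 + 169 = 175.25
d²(Z, Indus) = (36.5−24)² + (17.5−0.5)² = 156.25 + 289 = 445.25
d²(Z, Quasar) = (36.5−28.5)² + (17.5−33.5)² = 64 + 256 = 320
d²(Z, Gemma) = (36.5−13.5)² + (17.5−24.5)² = 529 + 49 = 578
d²(Z, Ursa) = (36.5−17.5)² + (17.5−9)² = 361 + 72.25 = 433.25
d²(Z, Pavo) = (36.5−9.5)² + (17.5−5.5)² = 729 + 144 = 873
d²(Z, Hydra) = (36.5−1)² + (17.5−34.5)² = 1260.25 + 289 = 1549.25
d²(Z, Fornax) = (36.5−27.5)² + (17.5−23.5)² = 81 + 36 = 117
Kappa is nearest.

Kappa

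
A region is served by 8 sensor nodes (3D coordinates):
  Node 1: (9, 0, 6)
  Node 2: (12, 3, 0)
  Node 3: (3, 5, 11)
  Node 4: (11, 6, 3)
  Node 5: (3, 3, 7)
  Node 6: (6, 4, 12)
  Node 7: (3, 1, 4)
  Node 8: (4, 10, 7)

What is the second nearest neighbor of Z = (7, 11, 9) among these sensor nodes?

Squared Euclidean distances:
d²(Z, Node 1) = 4 + 121 + 9 = 134
d²(Z, Node 2) = 25 + 64 + 81 = 170
d²(Z, Node 3) = 16 + 36 + 4 = 56
d²(Z, Node 4) = 16 + 25 + 36 = 77
d²(Z, Node 5) = 16 + 64 + 4 = 84
d²(Z, Node 6) = 1 + 49 + 9 = 59
d²(Z, Node 7) = 16 + 100 + 25 = 141
d²(Z, Node 8) = 9 + 1 + 4 = 14
Sorted ascending: Node 8, Node 3, Node 6, … — the second-nearest is Node 3.

Node 3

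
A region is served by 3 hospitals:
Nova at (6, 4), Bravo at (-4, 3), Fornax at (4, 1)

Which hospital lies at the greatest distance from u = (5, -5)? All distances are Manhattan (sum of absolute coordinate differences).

d(u, Nova) = |5−6| + |-5−4| = 1 + 9 = 10
d(u, Bravo) = |5−(-4)| + |-5−3| = 9 + 8 = 17
d(u, Fornax) = |5−4| + |-5−1| = 1 + 6 = 7
The largest is to Bravo.

Bravo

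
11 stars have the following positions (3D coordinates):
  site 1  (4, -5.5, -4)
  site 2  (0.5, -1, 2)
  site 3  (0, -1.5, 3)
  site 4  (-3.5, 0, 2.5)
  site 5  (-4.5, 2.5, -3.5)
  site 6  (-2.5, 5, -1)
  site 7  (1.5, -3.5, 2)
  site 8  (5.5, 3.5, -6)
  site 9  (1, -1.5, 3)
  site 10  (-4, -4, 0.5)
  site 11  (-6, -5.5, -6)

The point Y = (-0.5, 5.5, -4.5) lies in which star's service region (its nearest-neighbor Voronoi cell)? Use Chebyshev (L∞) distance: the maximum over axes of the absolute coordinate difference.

d(Y, site 1) = max(4.5, 11, 0.5) = 11
d(Y, site 2) = max(1, 6.5, 6.5) = 6.5
d(Y, site 3) = max(0.5, 7, 7.5) = 7.5
d(Y, site 4) = max(3, 5.5, 7) = 7
d(Y, site 5) = max(4, 3, 1) = 4
d(Y, site 6) = max(2, 0.5, 3.5) = 3.5
d(Y, site 7) = max(2, 9, 6.5) = 9
d(Y, site 8) = max(6, 2, 1.5) = 6
d(Y, site 9) = max(1.5, 7, 7.5) = 7.5
d(Y, site 10) = max(3.5, 9.5, 5) = 9.5
d(Y, site 11) = max(5.5, 11, 1.5) = 11
Minimum is at site 6.

site 6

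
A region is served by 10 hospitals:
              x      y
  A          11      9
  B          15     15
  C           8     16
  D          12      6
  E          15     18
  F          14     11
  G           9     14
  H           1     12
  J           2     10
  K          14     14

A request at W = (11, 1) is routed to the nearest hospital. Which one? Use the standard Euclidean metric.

D

Since √ is increasing, it suffices to compare squared distances:
|WA|² = (11−11)² + (1−9)² = 0 + 64 = 64
|WB|² = (11−15)² + (1−15)² = 16 + 196 = 212
|WC|² = (11−8)² + (1−16)² = 9 + 225 = 234
|WD|² = (11−12)² + (1−6)² = 1 + 25 = 26
|WE|² = (11−15)² + (1−18)² = 16 + 289 = 305
|WF|² = (11−14)² + (1−11)² = 9 + 100 = 109
|WG|² = (11−9)² + (1−14)² = 4 + 169 = 173
|WH|² = (11−1)² + (1−12)² = 100 + 121 = 221
|WJ|² = (11−2)² + (1−10)² = 81 + 81 = 162
|WK|² = (11−14)² + (1−14)² = 9 + 169 = 178
D is nearest.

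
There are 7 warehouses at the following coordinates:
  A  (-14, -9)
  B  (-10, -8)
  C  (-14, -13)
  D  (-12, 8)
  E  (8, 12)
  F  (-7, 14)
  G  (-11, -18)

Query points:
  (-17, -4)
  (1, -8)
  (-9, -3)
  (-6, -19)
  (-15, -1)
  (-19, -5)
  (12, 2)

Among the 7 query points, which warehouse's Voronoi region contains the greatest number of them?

A

(-17, -4) — d² to each: A:34, B:65, C:90, D:169, E:881, F:424, G:232 → nearest is A
(1, -8) — d² to each: A:226, B:121, C:250, D:425, E:449, F:548, G:244 → nearest is B
(-9, -3) — d² to each: A:61, B:26, C:125, D:130, E:514, F:293, G:229 → nearest is B
(-6, -19) — d² to each: A:164, B:137, C:100, D:765, E:1157, F:1090, G:26 → nearest is G
(-15, -1) — d² to each: A:65, B:74, C:145, D:90, E:698, F:289, G:305 → nearest is A
(-19, -5) — d² to each: A:41, B:90, C:89, D:218, E:1018, F:505, G:233 → nearest is A
(12, 2) — d² to each: A:797, B:584, C:901, D:612, E:116, F:505, G:929 → nearest is E
Tally — A:3, B:2, E:1, G:1. A captures the most (3).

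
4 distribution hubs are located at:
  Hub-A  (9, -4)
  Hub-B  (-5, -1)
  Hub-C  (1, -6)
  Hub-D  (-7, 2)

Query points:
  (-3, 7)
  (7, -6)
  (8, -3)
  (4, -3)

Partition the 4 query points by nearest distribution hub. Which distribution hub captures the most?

Hub-A

(-3, 7) — d² to each: Hub-A:265, Hub-B:68, Hub-C:185, Hub-D:41 → nearest is Hub-D
(7, -6) — d² to each: Hub-A:8, Hub-B:169, Hub-C:36, Hub-D:260 → nearest is Hub-A
(8, -3) — d² to each: Hub-A:2, Hub-B:173, Hub-C:58, Hub-D:250 → nearest is Hub-A
(4, -3) — d² to each: Hub-A:26, Hub-B:85, Hub-C:18, Hub-D:146 → nearest is Hub-C
Tally — Hub-A:2, Hub-C:1, Hub-D:1. Hub-A captures the most (2).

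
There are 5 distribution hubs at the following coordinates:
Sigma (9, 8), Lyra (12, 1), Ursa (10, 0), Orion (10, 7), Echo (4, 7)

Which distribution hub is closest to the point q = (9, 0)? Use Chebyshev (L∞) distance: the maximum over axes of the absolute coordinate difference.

Ursa

d(q, Sigma) = max(0, 8) = 8
d(q, Lyra) = max(3, 1) = 3
d(q, Ursa) = max(1, 0) = 1
d(q, Orion) = max(1, 7) = 7
d(q, Echo) = max(5, 7) = 7
The smallest is to Ursa, so q lies in the Voronoi region of Ursa.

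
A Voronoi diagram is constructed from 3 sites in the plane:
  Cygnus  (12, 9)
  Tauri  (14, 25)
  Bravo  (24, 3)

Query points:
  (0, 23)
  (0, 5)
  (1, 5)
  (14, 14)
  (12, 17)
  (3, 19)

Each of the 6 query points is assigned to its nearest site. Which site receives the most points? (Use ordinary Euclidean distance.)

Cygnus

(0, 23) — d² to each: Cygnus:340, Tauri:200, Bravo:976 → nearest is Tauri
(0, 5) — d² to each: Cygnus:160, Tauri:596, Bravo:580 → nearest is Cygnus
(1, 5) — d² to each: Cygnus:137, Tauri:569, Bravo:533 → nearest is Cygnus
(14, 14) — d² to each: Cygnus:29, Tauri:121, Bravo:221 → nearest is Cygnus
(12, 17) — d² to each: Cygnus:64, Tauri:68, Bravo:340 → nearest is Cygnus
(3, 19) — d² to each: Cygnus:181, Tauri:157, Bravo:697 → nearest is Tauri
Tally — Cygnus:4, Tauri:2. Cygnus captures the most (4).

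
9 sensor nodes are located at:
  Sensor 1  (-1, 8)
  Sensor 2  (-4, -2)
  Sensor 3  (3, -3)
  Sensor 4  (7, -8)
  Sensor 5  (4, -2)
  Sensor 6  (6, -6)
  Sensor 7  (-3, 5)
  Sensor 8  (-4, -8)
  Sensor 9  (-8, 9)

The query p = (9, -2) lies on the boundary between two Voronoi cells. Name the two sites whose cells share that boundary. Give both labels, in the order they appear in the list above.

Squared distances from p to each site:
d²(p, Sensor 1) = (9−(-1))² + (-2−8)² = 100 + 100 = 200
d²(p, Sensor 2) = (9−(-4))² + (-2−(-2))² = 169 + 0 = 169
d²(p, Sensor 3) = (9−3)² + (-2−(-3))² = 36 + 1 = 37
d²(p, Sensor 4) = (9−7)² + (-2−(-8))² = 4 + 36 = 40
d²(p, Sensor 5) = (9−4)² + (-2−(-2))² = 25 + 0 = 25
d²(p, Sensor 6) = (9−6)² + (-2−(-6))² = 9 + 16 = 25
d²(p, Sensor 7) = (9−(-3))² + (-2−5)² = 144 + 49 = 193
d²(p, Sensor 8) = (9−(-4))² + (-2−(-8))² = 169 + 36 = 205
d²(p, Sensor 9) = (9−(-8))² + (-2−9)² = 289 + 121 = 410
p is equidistant from Sensor 5 and Sensor 6 (both at squared distance 25), and every other site is strictly farther — so p lies on the Sensor 5–Sensor 6 Voronoi edge.

Sensor 5 and Sensor 6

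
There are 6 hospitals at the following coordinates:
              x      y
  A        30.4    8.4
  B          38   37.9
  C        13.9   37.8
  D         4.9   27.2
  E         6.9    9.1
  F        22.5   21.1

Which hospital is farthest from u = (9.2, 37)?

A

Squared Euclidean distances:
|uA|² = (9.2−30.4)² + (37−8.4)² = 449.44 + 817.96 = 1267.4
|uB|² = (9.2−38)² + (37−37.9)² = 829.44 + 0.81 = 830.25
|uC|² = (9.2−13.9)² + (37−37.8)² = 22.09 + 0.64 = 22.73
|uD|² = (9.2−4.9)² + (37−27.2)² = 18.49 + 96.04 = 114.53
|uE|² = (9.2−6.9)² + (37−9.1)² = 5.29 + 778.41 = 783.7
|uF|² = (9.2−22.5)² + (37−21.1)² = 176.89 + 252.81 = 429.7
The largest is to A.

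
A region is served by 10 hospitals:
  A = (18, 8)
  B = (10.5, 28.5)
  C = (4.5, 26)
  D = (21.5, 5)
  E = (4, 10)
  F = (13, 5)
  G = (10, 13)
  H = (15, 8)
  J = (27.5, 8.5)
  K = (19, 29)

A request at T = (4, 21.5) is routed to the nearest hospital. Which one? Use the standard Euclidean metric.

C

Since √ is increasing, it suffices to compare squared distances:
|TA|² = (4−18)² + (21.5−8)² = 196 + 182.25 = 378.25
|TB|² = (4−10.5)² + (21.5−28.5)² = 42.25 + 49 = 91.25
|TC|² = (4−4.5)² + (21.5−26)² = 0.25 + 20.25 = 20.5
|TD|² = (4−21.5)² + (21.5−5)² = 306.25 + 272.25 = 578.5
|TE|² = (4−4)² + (21.5−10)² = 0 + 132.25 = 132.25
|TF|² = (4−13)² + (21.5−5)² = 81 + 272.25 = 353.25
|TG|² = (4−10)² + (21.5−13)² = 36 + 72.25 = 108.25
|TH|² = (4−15)² + (21.5−8)² = 121 + 182.25 = 303.25
|TJ|² = (4−27.5)² + (21.5−8.5)² = 552.25 + 169 = 721.25
|TK|² = (4−19)² + (21.5−29)² = 225 + 56.25 = 281.25
Minimum is at C.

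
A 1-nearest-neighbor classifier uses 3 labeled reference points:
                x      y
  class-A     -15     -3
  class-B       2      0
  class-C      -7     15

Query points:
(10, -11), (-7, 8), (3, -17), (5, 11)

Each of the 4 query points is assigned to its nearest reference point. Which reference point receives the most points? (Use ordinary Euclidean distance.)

(10, -11) — d² to each: class-A:689, class-B:185, class-C:965 → nearest is class-B
(-7, 8) — d² to each: class-A:185, class-B:145, class-C:49 → nearest is class-C
(3, -17) — d² to each: class-A:520, class-B:290, class-C:1124 → nearest is class-B
(5, 11) — d² to each: class-A:596, class-B:130, class-C:160 → nearest is class-B
Tally — class-B:3, class-C:1. class-B captures the most (3).

class-B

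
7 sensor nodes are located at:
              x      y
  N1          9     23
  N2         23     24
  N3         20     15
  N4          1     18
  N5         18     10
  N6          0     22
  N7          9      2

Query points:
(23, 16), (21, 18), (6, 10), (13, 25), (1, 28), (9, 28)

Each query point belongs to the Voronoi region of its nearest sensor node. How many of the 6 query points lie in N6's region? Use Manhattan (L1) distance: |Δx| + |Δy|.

(23, 16) — d to each: N1:21, N2:8, N3:4, N4:24, N5:11, N6:29, N7:28 → nearest is N3
(21, 18) — d to each: N1:17, N2:8, N3:4, N4:20, N5:11, N6:25, N7:28 → nearest is N3
(6, 10) — d to each: N1:16, N2:31, N3:19, N4:13, N5:12, N6:18, N7:11 → nearest is N7
(13, 25) — d to each: N1:6, N2:11, N3:17, N4:19, N5:20, N6:16, N7:27 → nearest is N1
(1, 28) — d to each: N1:13, N2:26, N3:32, N4:10, N5:35, N6:7, N7:34 → nearest is N6
(9, 28) — d to each: N1:5, N2:18, N3:24, N4:18, N5:27, N6:15, N7:26 → nearest is N1
1 of the 6 points has N6 as nearest.

1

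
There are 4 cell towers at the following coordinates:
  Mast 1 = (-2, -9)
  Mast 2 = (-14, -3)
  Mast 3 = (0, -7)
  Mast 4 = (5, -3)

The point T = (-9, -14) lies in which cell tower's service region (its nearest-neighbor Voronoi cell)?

Squared Euclidean distances:
d²(T, Mast 1) = (-9−(-2))² + (-14−(-9))² = 49 + 25 = 74
d²(T, Mast 2) = (-9−(-14))² + (-14−(-3))² = 25 + 121 = 146
d²(T, Mast 3) = (-9−0)² + (-14−(-7))² = 81 + 49 = 130
d²(T, Mast 4) = (-9−5)² + (-14−(-3))² = 196 + 121 = 317
The smallest is to Mast 1, so T lies in the Voronoi region of Mast 1.

Mast 1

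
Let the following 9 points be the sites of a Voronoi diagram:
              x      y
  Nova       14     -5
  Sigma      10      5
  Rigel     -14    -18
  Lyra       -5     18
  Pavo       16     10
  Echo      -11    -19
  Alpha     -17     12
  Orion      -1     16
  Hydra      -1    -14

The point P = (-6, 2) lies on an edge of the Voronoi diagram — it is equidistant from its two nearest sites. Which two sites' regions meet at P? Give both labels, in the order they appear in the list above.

Alpha and Orion

Squared distances from P to each site:
d²(P, Nova) = 400 + 49 = 449
d²(P, Sigma) = 256 + 9 = 265
d²(P, Rigel) = 64 + 400 = 464
d²(P, Lyra) = 1 + 256 = 257
d²(P, Pavo) = 484 + 64 = 548
d²(P, Echo) = 25 + 441 = 466
d²(P, Alpha) = 121 + 100 = 221
d²(P, Orion) = 25 + 196 = 221
d²(P, Hydra) = 25 + 256 = 281
P is equidistant from Alpha and Orion (both at squared distance 221), and every other site is strictly farther — so P lies on the Alpha–Orion Voronoi edge.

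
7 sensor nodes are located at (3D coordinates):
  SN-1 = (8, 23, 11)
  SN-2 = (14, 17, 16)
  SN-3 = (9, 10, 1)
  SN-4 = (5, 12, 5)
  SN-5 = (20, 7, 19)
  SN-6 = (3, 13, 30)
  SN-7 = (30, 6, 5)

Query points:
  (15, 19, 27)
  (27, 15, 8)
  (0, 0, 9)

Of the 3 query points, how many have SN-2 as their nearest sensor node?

1

(15, 19, 27) — d² to each: SN-1:321, SN-2:126, SN-3:793, SN-4:633, SN-5:233, SN-6:189, SN-7:878 → nearest is SN-2
(27, 15, 8) — d² to each: SN-1:434, SN-2:237, SN-3:398, SN-4:502, SN-5:234, SN-6:1064, SN-7:99 → nearest is SN-7
(0, 0, 9) — d² to each: SN-1:597, SN-2:534, SN-3:245, SN-4:185, SN-5:549, SN-6:619, SN-7:952 → nearest is SN-4
1 of the 3 points has SN-2 as nearest.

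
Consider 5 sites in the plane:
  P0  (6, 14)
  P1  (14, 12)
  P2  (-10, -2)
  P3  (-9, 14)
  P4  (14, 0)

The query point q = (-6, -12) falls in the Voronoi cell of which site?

P2

Compare squared distances (the ordering matches that of the actual distances):
|qP0|² = (-6−6)² + (-12−14)² = 144 + 676 = 820
|qP1|² = (-6−14)² + (-12−12)² = 400 + 576 = 976
|qP2|² = (-6−(-10))² + (-12−(-2))² = 16 + 100 = 116
|qP3|² = (-6−(-9))² + (-12−14)² = 9 + 676 = 685
|qP4|² = (-6−14)² + (-12−0)² = 400 + 144 = 544
Minimum is at P2.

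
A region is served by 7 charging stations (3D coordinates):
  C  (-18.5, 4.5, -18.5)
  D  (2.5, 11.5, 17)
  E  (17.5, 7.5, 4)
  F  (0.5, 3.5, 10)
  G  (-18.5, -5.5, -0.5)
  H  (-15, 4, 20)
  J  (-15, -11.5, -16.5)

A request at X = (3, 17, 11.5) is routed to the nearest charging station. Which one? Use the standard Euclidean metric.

Squared Euclidean distances:
|XC|² = (3−(-18.5))² + (17−4.5)² + (11.5−(-18.5))² = 462.25 + 156.25 + 900 = 1518.5
|XD|² = (3−2.5)² + (17−11.5)² + (11.5−17)² = 0.25 + 30.25 + 30.25 = 60.75
|XE|² = (3−17.5)² + (17−7.5)² + (11.5−4)² = 210.25 + 90.25 + 56.25 = 356.75
|XF|² = (3−0.5)² + (17−3.5)² + (11.5−10)² = 6.25 + 182.25 + 2.25 = 190.75
|XG|² = (3−(-18.5))² + (17−(-5.5))² + (11.5−(-0.5))² = 462.25 + 506.25 + 144 = 1112.5
|XH|² = (3−(-15))² + (17−4)² + (11.5−20)² = 324 + 169 + 72.25 = 565.25
|XJ|² = (3−(-15))² + (17−(-11.5))² + (11.5−(-16.5))² = 324 + 812.25 + 784 = 1920.25
The smallest is to D, so X lies in the Voronoi region of D.

D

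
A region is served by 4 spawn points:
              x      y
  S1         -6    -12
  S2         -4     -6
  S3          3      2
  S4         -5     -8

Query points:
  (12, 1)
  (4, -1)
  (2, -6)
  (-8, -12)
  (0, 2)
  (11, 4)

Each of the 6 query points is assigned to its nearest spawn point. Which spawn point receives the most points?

S3

(12, 1) — d² to each: S1:493, S2:305, S3:82, S4:370 → nearest is S3
(4, -1) — d² to each: S1:221, S2:89, S3:10, S4:130 → nearest is S3
(2, -6) — d² to each: S1:100, S2:36, S3:65, S4:53 → nearest is S2
(-8, -12) — d² to each: S1:4, S2:52, S3:317, S4:25 → nearest is S1
(0, 2) — d² to each: S1:232, S2:80, S3:9, S4:125 → nearest is S3
(11, 4) — d² to each: S1:545, S2:325, S3:68, S4:400 → nearest is S3
Tally — S1:1, S2:1, S3:4. S3 captures the most (4).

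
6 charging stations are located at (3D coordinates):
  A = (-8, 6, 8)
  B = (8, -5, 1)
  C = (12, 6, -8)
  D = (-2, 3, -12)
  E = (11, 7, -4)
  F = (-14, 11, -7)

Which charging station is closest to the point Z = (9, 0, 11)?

Since √ is increasing, it suffices to compare squared distances:
|ZA|² = (9−(-8))² + (0−6)² + (11−8)² = 289 + 36 + 9 = 334
|ZB|² = (9−8)² + (0−(-5))² + (11−1)² = 1 + 25 + 100 = 126
|ZC|² = (9−12)² + (0−6)² + (11−(-8))² = 9 + 36 + 361 = 406
|ZD|² = (9−(-2))² + (0−3)² + (11−(-12))² = 121 + 9 + 529 = 659
|ZE|² = (9−11)² + (0−7)² + (11−(-4))² = 4 + 49 + 225 = 278
|ZF|² = (9−(-14))² + (0−11)² + (11−(-7))² = 529 + 121 + 324 = 974
B is nearest.

B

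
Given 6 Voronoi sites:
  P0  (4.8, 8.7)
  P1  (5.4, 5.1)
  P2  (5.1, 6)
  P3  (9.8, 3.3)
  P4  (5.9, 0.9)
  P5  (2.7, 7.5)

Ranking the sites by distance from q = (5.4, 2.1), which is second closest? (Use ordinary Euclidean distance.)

Since √ is increasing, it suffices to compare squared distances:
|qP0|² = (5.4−4.8)² + (2.1−8.7)² = 0.36 + 43.56 = 43.92
|qP1|² = (5.4−5.4)² + (2.1−5.1)² = 0 + 9 = 9
|qP2|² = (5.4−5.1)² + (2.1−6)² = 0.09 + 15.21 = 15.3
|qP3|² = (5.4−9.8)² + (2.1−3.3)² = 19.36 + 1.44 = 20.8
|qP4|² = (5.4−5.9)² + (2.1−0.9)² = 0.25 + 1.44 = 1.69
|qP5|² = (5.4−2.7)² + (2.1−7.5)² = 7.29 + 29.16 = 36.45
Sorted ascending: P4, P1, P2, … — the second-nearest is P1.

P1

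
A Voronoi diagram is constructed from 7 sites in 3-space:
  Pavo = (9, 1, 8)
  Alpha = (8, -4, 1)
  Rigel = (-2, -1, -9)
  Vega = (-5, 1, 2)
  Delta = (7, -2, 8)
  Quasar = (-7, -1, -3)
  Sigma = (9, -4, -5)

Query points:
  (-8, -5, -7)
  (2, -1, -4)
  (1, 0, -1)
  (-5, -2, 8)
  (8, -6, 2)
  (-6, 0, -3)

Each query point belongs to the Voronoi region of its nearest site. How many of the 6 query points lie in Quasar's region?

2

(-8, -5, -7) — d² to each: Pavo:550, Alpha:321, Rigel:56, Vega:126, Delta:459, Quasar:33, Sigma:294 → nearest is Quasar
(2, -1, -4) — d² to each: Pavo:197, Alpha:70, Rigel:41, Vega:89, Delta:170, Quasar:82, Sigma:59 → nearest is Rigel
(1, 0, -1) — d² to each: Pavo:146, Alpha:69, Rigel:74, Vega:46, Delta:121, Quasar:69, Sigma:96 → nearest is Vega
(-5, -2, 8) — d² to each: Pavo:205, Alpha:222, Rigel:299, Vega:45, Delta:144, Quasar:126, Sigma:369 → nearest is Vega
(8, -6, 2) — d² to each: Pavo:86, Alpha:5, Rigel:246, Vega:218, Delta:53, Quasar:275, Sigma:54 → nearest is Alpha
(-6, 0, -3) — d² to each: Pavo:347, Alpha:228, Rigel:53, Vega:27, Delta:294, Quasar:2, Sigma:245 → nearest is Quasar
2 of the 6 points have Quasar as nearest.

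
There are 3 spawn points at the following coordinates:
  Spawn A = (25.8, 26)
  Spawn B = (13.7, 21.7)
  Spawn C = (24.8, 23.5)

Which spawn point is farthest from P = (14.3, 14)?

Spawn A

Compare squared distances (the ordering matches that of the actual distances):
d²(P, Spawn A) = (14.3−25.8)² + (14−26)² = 132.25 + 144 = 276.25
d²(P, Spawn B) = (14.3−13.7)² + (14−21.7)² = 0.36 + 59.29 = 59.65
d²(P, Spawn C) = (14.3−24.8)² + (14−23.5)² = 110.25 + 90.25 = 200.5
The largest is to Spawn A.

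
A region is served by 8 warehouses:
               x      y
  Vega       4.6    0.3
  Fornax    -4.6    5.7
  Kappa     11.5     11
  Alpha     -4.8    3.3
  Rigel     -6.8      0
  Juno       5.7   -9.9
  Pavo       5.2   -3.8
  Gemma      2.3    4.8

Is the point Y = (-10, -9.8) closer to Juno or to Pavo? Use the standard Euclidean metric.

Compare squared distances:
d²(Y, Juno) = (-10−5.7)² + (-9.8−(-9.9))² = 246.49 + 0.01 = 246.5
d²(Y, Pavo) = (-10−5.2)² + (-9.8−(-3.8))² = 231.04 + 36 = 267.04
246.5 < 267.04, so Juno is closer.

Juno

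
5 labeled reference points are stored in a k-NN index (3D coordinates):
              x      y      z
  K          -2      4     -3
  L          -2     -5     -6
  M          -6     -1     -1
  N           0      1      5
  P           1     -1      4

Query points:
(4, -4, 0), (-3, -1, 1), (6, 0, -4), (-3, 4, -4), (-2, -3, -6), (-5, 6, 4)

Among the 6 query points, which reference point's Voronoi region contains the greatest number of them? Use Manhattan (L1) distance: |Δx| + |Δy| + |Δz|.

(4, -4, 0) — d to each: K:17, L:13, M:14, N:14, P:10 → nearest is P
(-3, -1, 1) — d to each: K:10, L:12, M:5, N:9, P:7 → nearest is M
(6, 0, -4) — d to each: K:13, L:15, M:16, N:16, P:14 → nearest is K
(-3, 4, -4) — d to each: K:2, L:12, M:11, N:15, P:17 → nearest is K
(-2, -3, -6) — d to each: K:10, L:2, M:11, N:17, P:15 → nearest is L
(-5, 6, 4) — d to each: K:12, L:24, M:13, N:11, P:13 → nearest is N
Tally — K:2, L:1, M:1, N:1, P:1. K captures the most (2).

K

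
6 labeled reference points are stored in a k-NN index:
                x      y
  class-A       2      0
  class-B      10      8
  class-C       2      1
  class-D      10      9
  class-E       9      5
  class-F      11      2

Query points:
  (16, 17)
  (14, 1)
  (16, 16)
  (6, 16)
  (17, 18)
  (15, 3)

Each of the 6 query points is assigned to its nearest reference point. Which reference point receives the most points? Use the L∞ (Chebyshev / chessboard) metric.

(16, 17) — d to each: class-A:17, class-B:9, class-C:16, class-D:8, class-E:12, class-F:15 → nearest is class-D
(14, 1) — d to each: class-A:12, class-B:7, class-C:12, class-D:8, class-E:5, class-F:3 → nearest is class-F
(16, 16) — d to each: class-A:16, class-B:8, class-C:15, class-D:7, class-E:11, class-F:14 → nearest is class-D
(6, 16) — d to each: class-A:16, class-B:8, class-C:15, class-D:7, class-E:11, class-F:14 → nearest is class-D
(17, 18) — d to each: class-A:18, class-B:10, class-C:17, class-D:9, class-E:13, class-F:16 → nearest is class-D
(15, 3) — d to each: class-A:13, class-B:5, class-C:13, class-D:6, class-E:6, class-F:4 → nearest is class-F
Tally — class-D:4, class-F:2. class-D captures the most (4).

class-D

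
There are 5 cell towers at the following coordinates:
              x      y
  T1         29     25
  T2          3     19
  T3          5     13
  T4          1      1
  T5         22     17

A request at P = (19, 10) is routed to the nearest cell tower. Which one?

T5

Squared Euclidean distances:
|PT1|² = (19−29)² + (10−25)² = 100 + 225 = 325
|PT2|² = (19−3)² + (10−19)² = 256 + 81 = 337
|PT3|² = (19−5)² + (10−13)² = 196 + 9 = 205
|PT4|² = (19−1)² + (10−1)² = 324 + 81 = 405
|PT5|² = (19−22)² + (10−17)² = 9 + 49 = 58
The smallest is to T5, so P lies in the Voronoi region of T5.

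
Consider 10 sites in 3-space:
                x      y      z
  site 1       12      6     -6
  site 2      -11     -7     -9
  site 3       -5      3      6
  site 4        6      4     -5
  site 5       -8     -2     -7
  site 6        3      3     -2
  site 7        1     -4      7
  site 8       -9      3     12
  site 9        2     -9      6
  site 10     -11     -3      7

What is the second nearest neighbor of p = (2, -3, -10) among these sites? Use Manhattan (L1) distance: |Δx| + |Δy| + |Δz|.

site 6

d(p, site 1) = |2−12| + |-3−6| + |-10−(-6)| = 10 + 9 + 4 = 23
d(p, site 2) = |2−(-11)| + |-3−(-7)| + |-10−(-9)| = 13 + 4 + 1 = 18
d(p, site 3) = |2−(-5)| + |-3−3| + |-10−6| = 7 + 6 + 16 = 29
d(p, site 4) = |2−6| + |-3−4| + |-10−(-5)| = 4 + 7 + 5 = 16
d(p, site 5) = |2−(-8)| + |-3−(-2)| + |-10−(-7)| = 10 + 1 + 3 = 14
d(p, site 6) = |2−3| + |-3−3| + |-10−(-2)| = 1 + 6 + 8 = 15
d(p, site 7) = |2−1| + |-3−(-4)| + |-10−7| = 1 + 1 + 17 = 19
d(p, site 8) = |2−(-9)| + |-3−3| + |-10−12| = 11 + 6 + 22 = 39
d(p, site 9) = |2−2| + |-3−(-9)| + |-10−6| = 0 + 6 + 16 = 22
d(p, site 10) = |2−(-11)| + |-3−(-3)| + |-10−7| = 13 + 0 + 17 = 30
Sorted ascending: site 5, site 6, site 4, … — the second-nearest is site 6.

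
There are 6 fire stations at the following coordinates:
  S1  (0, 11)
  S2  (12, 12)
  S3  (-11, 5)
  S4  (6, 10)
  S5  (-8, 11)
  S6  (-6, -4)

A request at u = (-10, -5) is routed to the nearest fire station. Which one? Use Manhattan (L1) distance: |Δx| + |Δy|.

S6

d(u,S1) = 10 + 16 = 26
d(u,S2) = 22 + 17 = 39
d(u,S3) = 1 + 10 = 11
d(u,S4) = 16 + 15 = 31
d(u,S5) = 2 + 16 = 18
d(u,S6) = 4 + 1 = 5
The smallest is to S6, so u lies in the Voronoi region of S6.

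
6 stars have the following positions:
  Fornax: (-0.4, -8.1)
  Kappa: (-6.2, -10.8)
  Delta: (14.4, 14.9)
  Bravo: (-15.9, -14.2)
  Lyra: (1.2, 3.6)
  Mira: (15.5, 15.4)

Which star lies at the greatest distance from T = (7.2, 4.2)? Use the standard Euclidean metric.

Compare squared distances (the ordering matches that of the actual distances):
d²(T, Fornax) = (7.2−(-0.4))² + (4.2−(-8.1))² = 57.76 + 151.29 = 209.05
d²(T, Kappa) = (7.2−(-6.2))² + (4.2−(-10.8))² = 179.56 + 225 = 404.56
d²(T, Delta) = (7.2−14.4)² + (4.2−14.9)² = 51.84 + 114.49 = 166.33
d²(T, Bravo) = (7.2−(-15.9))² + (4.2−(-14.2))² = 533.61 + 338.56 = 872.17
d²(T, Lyra) = (7.2−1.2)² + (4.2−3.6)² = 36 + 0.36 = 36.36
d²(T, Mira) = (7.2−15.5)² + (4.2−15.4)² = 68.89 + 125.44 = 194.33
The largest is to Bravo.

Bravo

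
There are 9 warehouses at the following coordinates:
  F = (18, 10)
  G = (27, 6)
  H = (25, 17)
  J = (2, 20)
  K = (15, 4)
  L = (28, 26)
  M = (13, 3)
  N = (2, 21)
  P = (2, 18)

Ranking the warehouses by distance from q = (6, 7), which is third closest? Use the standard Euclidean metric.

P

Since √ is increasing, it suffices to compare squared distances:
|qF|² = (6−18)² + (7−10)² = 144 + 9 = 153
|qG|² = (6−27)² + (7−6)² = 441 + 1 = 442
|qH|² = (6−25)² + (7−17)² = 361 + 100 = 461
|qJ|² = (6−2)² + (7−20)² = 16 + 169 = 185
|qK|² = (6−15)² + (7−4)² = 81 + 9 = 90
|qL|² = (6−28)² + (7−26)² = 484 + 361 = 845
|qM|² = (6−13)² + (7−3)² = 49 + 16 = 65
|qN|² = (6−2)² + (7−21)² = 16 + 196 = 212
|qP|² = (6−2)² + (7−18)² = 16 + 121 = 137
Sorted ascending: M, K, P, F, … — the third-nearest is P.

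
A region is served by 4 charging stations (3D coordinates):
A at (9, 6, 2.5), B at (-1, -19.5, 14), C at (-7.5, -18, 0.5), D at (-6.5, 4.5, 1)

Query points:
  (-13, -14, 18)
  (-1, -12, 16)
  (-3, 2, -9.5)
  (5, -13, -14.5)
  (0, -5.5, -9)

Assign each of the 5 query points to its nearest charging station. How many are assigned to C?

(-13, -14, 18) — d² to each: A:1124.25, B:190.25, C:352.5, D:673.5 → nearest is B
(-1, -12, 16) — d² to each: A:606.25, B:60.25, C:318.5, D:527.5 → nearest is B
(-3, 2, -9.5) — d² to each: A:304, B:1018.5, C:520.25, D:128.75 → nearest is D
(5, -13, -14.5) — d² to each: A:666, B:890.5, C:406.25, D:678.75 → nearest is C
(0, -5.5, -9) — d² to each: A:345.5, B:726, C:302.75, D:242.25 → nearest is D
1 of the 5 points has C as nearest.

1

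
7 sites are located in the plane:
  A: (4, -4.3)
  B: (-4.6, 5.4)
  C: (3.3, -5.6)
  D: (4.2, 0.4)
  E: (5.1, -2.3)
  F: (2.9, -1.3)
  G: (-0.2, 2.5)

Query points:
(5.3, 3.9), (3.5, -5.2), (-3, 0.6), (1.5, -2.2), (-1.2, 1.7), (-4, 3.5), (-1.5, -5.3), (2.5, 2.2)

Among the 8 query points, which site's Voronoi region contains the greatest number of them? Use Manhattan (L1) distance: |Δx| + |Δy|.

G

(5.3, 3.9) — d to each: A:9.5, B:11.4, C:11.5, D:4.6, E:6.4, F:7.6, G:6.9 → nearest is D
(3.5, -5.2) — d to each: A:1.4, B:18.7, C:0.6, D:6.3, E:4.5, F:4.5, G:11.4 → nearest is C
(-3, 0.6) — d to each: A:11.9, B:6.4, C:12.5, D:7.4, E:11, F:7.8, G:4.7 → nearest is G
(1.5, -2.2) — d to each: A:4.6, B:13.7, C:5.2, D:5.3, E:3.7, F:2.3, G:6.4 → nearest is F
(-1.2, 1.7) — d to each: A:11.2, B:7.1, C:11.8, D:6.7, E:10.3, F:7.1, G:1.8 → nearest is G
(-4, 3.5) — d to each: A:15.8, B:2.5, C:16.4, D:11.3, E:14.9, F:11.7, G:4.8 → nearest is B
(-1.5, -5.3) — d to each: A:6.5, B:13.8, C:5.1, D:11.4, E:9.6, F:8.4, G:9.1 → nearest is C
(2.5, 2.2) — d to each: A:8, B:10.3, C:8.6, D:3.5, E:7.1, F:3.9, G:3 → nearest is G
Tally — B:1, C:2, D:1, F:1, G:3. G captures the most (3).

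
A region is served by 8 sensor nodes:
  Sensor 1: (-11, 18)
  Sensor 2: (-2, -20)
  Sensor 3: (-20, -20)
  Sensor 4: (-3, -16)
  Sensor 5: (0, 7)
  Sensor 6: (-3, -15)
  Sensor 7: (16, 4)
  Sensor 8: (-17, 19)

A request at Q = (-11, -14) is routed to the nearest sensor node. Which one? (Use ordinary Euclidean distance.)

Since √ is increasing, it suffices to compare squared distances:
d²(Q, Sensor 1) = 0 + 1024 = 1024
d²(Q, Sensor 2) = 81 + 36 = 117
d²(Q, Sensor 3) = 81 + 36 = 117
d²(Q, Sensor 4) = 64 + 4 = 68
d²(Q, Sensor 5) = 121 + 441 = 562
d²(Q, Sensor 6) = 64 + 1 = 65
d²(Q, Sensor 7) = 729 + 324 = 1053
d²(Q, Sensor 8) = 36 + 1089 = 1125
Minimum is at Sensor 6.

Sensor 6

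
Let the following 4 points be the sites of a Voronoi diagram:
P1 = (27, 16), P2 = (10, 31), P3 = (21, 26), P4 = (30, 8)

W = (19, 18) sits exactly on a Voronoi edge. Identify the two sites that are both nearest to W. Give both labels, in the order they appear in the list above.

P1 and P3

Squared distances from W to each site:
|WP1|² = (19−27)² + (18−16)² = 64 + 4 = 68
|WP2|² = (19−10)² + (18−31)² = 81 + 169 = 250
|WP3|² = (19−21)² + (18−26)² = 4 + 64 = 68
|WP4|² = (19−30)² + (18−8)² = 121 + 100 = 221
W is equidistant from P1 and P3 (both at squared distance 68), and every other site is strictly farther — so W lies on the P1–P3 Voronoi edge.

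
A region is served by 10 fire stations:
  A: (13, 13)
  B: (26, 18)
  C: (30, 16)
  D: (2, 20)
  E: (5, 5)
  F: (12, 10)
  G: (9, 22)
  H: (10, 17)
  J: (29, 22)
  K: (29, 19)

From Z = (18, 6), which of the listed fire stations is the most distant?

D

Squared Euclidean distances:
|ZA|² = (18−13)² + (6−13)² = 25 + 49 = 74
|ZB|² = (18−26)² + (6−18)² = 64 + 144 = 208
|ZC|² = (18−30)² + (6−16)² = 144 + 100 = 244
|ZD|² = (18−2)² + (6−20)² = 256 + 196 = 452
|ZE|² = (18−5)² + (6−5)² = 169 + 1 = 170
|ZF|² = (18−12)² + (6−10)² = 36 + 16 = 52
|ZG|² = (18−9)² + (6−22)² = 81 + 256 = 337
|ZH|² = (18−10)² + (6−17)² = 64 + 121 = 185
|ZJ|² = (18−29)² + (6−22)² = 121 + 256 = 377
|ZK|² = (18−29)² + (6−19)² = 121 + 169 = 290
The largest is to D.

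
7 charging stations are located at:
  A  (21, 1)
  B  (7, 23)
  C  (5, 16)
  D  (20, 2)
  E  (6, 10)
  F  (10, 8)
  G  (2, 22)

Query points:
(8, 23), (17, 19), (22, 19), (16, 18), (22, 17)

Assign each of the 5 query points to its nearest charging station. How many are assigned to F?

1

(8, 23) — d² to each: A:653, B:1, C:58, D:585, E:173, F:229, G:37 → nearest is B
(17, 19) — d² to each: A:340, B:116, C:153, D:298, E:202, F:170, G:234 → nearest is B
(22, 19) — d² to each: A:325, B:241, C:298, D:293, E:337, F:265, G:409 → nearest is B
(16, 18) — d² to each: A:314, B:106, C:125, D:272, E:164, F:136, G:212 → nearest is B
(22, 17) — d² to each: A:257, B:261, C:290, D:229, E:305, F:225, G:425 → nearest is F
1 of the 5 points has F as nearest.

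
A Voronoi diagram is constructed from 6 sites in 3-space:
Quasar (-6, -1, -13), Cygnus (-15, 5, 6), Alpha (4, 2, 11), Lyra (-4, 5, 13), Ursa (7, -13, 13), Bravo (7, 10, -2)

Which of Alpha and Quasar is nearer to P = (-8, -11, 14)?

Alpha

Compare squared distances:
d²(P, Alpha) = (-8−4)² + (-11−2)² + (14−11)² = 144 + 169 + 9 = 322
d²(P, Quasar) = (-8−(-6))² + (-11−(-1))² + (14−(-13))² = 4 + 100 + 729 = 833
322 < 833, so Alpha is closer.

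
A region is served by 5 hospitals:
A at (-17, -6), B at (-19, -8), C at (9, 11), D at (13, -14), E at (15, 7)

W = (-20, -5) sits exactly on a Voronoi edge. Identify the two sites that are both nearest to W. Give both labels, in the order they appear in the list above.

A and B

Squared distances from W to each site:
|WA|² = (-20−(-17))² + (-5−(-6))² = 9 + 1 = 10
|WB|² = (-20−(-19))² + (-5−(-8))² = 1 + 9 = 10
|WC|² = (-20−9)² + (-5−11)² = 841 + 256 = 1097
|WD|² = (-20−13)² + (-5−(-14))² = 1089 + 81 = 1170
|WE|² = (-20−15)² + (-5−7)² = 1225 + 144 = 1369
W is equidistant from A and B (both at squared distance 10), and every other site is strictly farther — so W lies on the A–B Voronoi edge.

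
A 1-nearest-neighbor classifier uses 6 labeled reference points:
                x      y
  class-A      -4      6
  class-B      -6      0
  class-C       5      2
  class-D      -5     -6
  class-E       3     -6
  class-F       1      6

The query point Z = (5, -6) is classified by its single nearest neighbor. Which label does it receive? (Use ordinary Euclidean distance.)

Squared Euclidean distances:
d²(Z, class-A) = (5−(-4))² + (-6−6)² = 81 + 144 = 225
d²(Z, class-B) = (5−(-6))² + (-6−0)² = 121 + 36 = 157
d²(Z, class-C) = (5−5)² + (-6−2)² = 0 + 64 = 64
d²(Z, class-D) = (5−(-5))² + (-6−(-6))² = 100 + 0 = 100
d²(Z, class-E) = (5−3)² + (-6−(-6))² = 4 + 0 = 4
d²(Z, class-F) = (5−1)² + (-6−6)² = 16 + 144 = 160
class-E is nearest.

class-E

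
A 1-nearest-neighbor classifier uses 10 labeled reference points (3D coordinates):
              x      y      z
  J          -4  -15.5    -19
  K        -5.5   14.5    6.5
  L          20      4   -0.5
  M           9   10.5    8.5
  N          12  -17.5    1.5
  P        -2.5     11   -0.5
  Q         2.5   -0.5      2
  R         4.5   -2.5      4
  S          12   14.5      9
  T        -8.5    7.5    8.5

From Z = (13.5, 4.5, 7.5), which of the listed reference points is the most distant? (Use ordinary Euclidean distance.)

Squared Euclidean distances:
|ZJ|² = (13.5−(-4))² + (4.5−(-15.5))² + (7.5−(-19))² = 306.25 + 400 + 702.25 = 1408.5
|ZK|² = (13.5−(-5.5))² + (4.5−14.5)² + (7.5−6.5)² = 361 + 100 + 1 = 462
|ZL|² = (13.5−20)² + (4.5−4)² + (7.5−(-0.5))² = 42.25 + 0.25 + 64 = 106.5
|ZM|² = (13.5−9)² + (4.5−10.5)² + (7.5−8.5)² = 20.25 + 36 + 1 = 57.25
|ZN|² = (13.5−12)² + (4.5−(-17.5))² + (7.5−1.5)² = 2.25 + 484 + 36 = 522.25
|ZP|² = (13.5−(-2.5))² + (4.5−11)² + (7.5−(-0.5))² = 256 + 42.25 + 64 = 362.25
|ZQ|² = (13.5−2.5)² + (4.5−(-0.5))² + (7.5−2)² = 121 + 25 + 30.25 = 176.25
|ZR|² = (13.5−4.5)² + (4.5−(-2.5))² + (7.5−4)² = 81 + 49 + 12.25 = 142.25
|ZS|² = (13.5−12)² + (4.5−14.5)² + (7.5−9)² = 2.25 + 100 + 2.25 = 104.5
|ZT|² = (13.5−(-8.5))² + (4.5−7.5)² + (7.5−8.5)² = 484 + 9 + 1 = 494
The largest is to J.

J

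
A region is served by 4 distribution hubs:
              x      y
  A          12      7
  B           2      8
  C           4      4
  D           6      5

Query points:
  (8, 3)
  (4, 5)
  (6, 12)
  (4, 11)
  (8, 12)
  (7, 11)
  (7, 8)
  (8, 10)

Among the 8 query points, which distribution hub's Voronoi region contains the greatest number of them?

B

(8, 3) — d² to each: A:32, B:61, C:17, D:8 → nearest is D
(4, 5) — d² to each: A:68, B:13, C:1, D:4 → nearest is C
(6, 12) — d² to each: A:61, B:32, C:68, D:49 → nearest is B
(4, 11) — d² to each: A:80, B:13, C:49, D:40 → nearest is B
(8, 12) — d² to each: A:41, B:52, C:80, D:53 → nearest is A
(7, 11) — d² to each: A:41, B:34, C:58, D:37 → nearest is B
(7, 8) — d² to each: A:26, B:25, C:25, D:10 → nearest is D
(8, 10) — d² to each: A:25, B:40, C:52, D:29 → nearest is A
Tally — A:2, B:3, C:1, D:2. B captures the most (3).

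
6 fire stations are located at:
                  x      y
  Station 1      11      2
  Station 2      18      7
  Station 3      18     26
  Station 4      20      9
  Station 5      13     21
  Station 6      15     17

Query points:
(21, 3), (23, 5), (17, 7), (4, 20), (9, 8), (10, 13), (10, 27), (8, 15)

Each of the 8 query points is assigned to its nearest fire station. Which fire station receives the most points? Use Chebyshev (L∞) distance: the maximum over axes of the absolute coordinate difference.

(21, 3) — d to each: Station 1:10, Station 2:4, Station 3:23, Station 4:6, Station 5:18, Station 6:14 → nearest is Station 2
(23, 5) — d to each: Station 1:12, Station 2:5, Station 3:21, Station 4:4, Station 5:16, Station 6:12 → nearest is Station 4
(17, 7) — d to each: Station 1:6, Station 2:1, Station 3:19, Station 4:3, Station 5:14, Station 6:10 → nearest is Station 2
(4, 20) — d to each: Station 1:18, Station 2:14, Station 3:14, Station 4:16, Station 5:9, Station 6:11 → nearest is Station 5
(9, 8) — d to each: Station 1:6, Station 2:9, Station 3:18, Station 4:11, Station 5:13, Station 6:9 → nearest is Station 1
(10, 13) — d to each: Station 1:11, Station 2:8, Station 3:13, Station 4:10, Station 5:8, Station 6:5 → nearest is Station 6
(10, 27) — d to each: Station 1:25, Station 2:20, Station 3:8, Station 4:18, Station 5:6, Station 6:10 → nearest is Station 5
(8, 15) — d to each: Station 1:13, Station 2:10, Station 3:11, Station 4:12, Station 5:6, Station 6:7 → nearest is Station 5
Tally — Station 1:1, Station 2:2, Station 4:1, Station 5:3, Station 6:1. Station 5 captures the most (3).

Station 5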